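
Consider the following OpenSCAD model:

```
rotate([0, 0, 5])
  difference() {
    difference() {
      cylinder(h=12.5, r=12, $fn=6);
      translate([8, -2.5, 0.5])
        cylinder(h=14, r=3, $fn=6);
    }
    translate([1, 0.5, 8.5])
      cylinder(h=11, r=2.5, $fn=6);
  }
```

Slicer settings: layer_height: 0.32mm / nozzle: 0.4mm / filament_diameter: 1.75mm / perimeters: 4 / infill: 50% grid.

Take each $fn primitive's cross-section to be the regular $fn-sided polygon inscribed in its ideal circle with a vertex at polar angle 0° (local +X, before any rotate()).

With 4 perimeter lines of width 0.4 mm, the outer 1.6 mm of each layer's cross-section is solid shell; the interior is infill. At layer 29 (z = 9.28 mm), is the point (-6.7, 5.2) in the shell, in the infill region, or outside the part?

At z = 9.28 mm: the cylinder: section is a regular 6-gon, circumradius r=12; the r=3 cylinder at (8, -2.5) gives a regular 6-gon of circumradius 3 (constant along its height); Taking the first minus the rest: starting from the r=12 cylinder, the r=3 cylinder at (8, -2.5) partially overlaps it — only the 22.15 mm² overlap (of its 23.38 mm²) is removed, clipping the outline — 1 connected region; the r=2.5 cylinder at (1, 0.5) gives a regular 6-gon of circumradius 2.5 (constant along its height); Subtracting the remaining from the first: starting from that combined region, the r=2.5 cylinder at (1, 0.5) lies wholly inside it (removes its full 16.24 mm² and its 15.00 mm outline becomes a hole wall) — 1 connected region with 1 hole; (rotated 5° about Z; rotation is an isometry so areas/perimeters/island counts are preserved). Overall, the cross-section is one region with 1 hole. Undo the 5° rotation: the query point maps to (-6.221, 5.764) in the un-rotated model frame. The nearest boundary edge runs (-12.00, 0.00)→(-6.00, 10.39); distance from the point to it = 2.12 mm. The point is inside the cross-section and 2.12 mm from the nearest boundary — more than the 1.6 mm shell width (4 × 0.4), so it's in the infill interior.

infill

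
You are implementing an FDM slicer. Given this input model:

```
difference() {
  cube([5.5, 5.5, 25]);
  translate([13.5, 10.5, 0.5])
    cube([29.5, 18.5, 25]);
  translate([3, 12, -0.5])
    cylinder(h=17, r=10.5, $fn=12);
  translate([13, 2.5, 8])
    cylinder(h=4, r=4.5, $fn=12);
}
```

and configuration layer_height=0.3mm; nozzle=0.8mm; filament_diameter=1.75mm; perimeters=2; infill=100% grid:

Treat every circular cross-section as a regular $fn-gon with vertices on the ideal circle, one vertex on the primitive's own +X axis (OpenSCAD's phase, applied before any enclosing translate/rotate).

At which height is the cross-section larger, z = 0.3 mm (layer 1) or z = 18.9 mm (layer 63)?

Layer 1 (z = 0.3): the cube is present — its section is the full 5.5×5.5 rectangle (area 30.25 mm²); the cube at (13.5, 10.5) does not reach this height (z outside [0.5, 25.5]); the cylinder at (3, 12): section is a regular 12-gon, circumradius r=10.5 (area = (12/2)·10.500²·sin(360°/12) = 330.75 mm²); the cylinder at (13, 2.5) is absent (z outside [8, 12]); Taking the first minus the rest: starting from the 5.5×5.5 cube (30.25 mm²), the r=10.5 cylinder at (3, 12) partially overlaps it — only the 19.96 mm² overlap (of its 330.75 mm²) is removed, clipping the outline — area = 10.29 mm². So its area = 10.29 mm². Layer 63 (z = 18.9): the cube is present — its section is the full 5.5×5.5 rectangle (area 30.25 mm²); the cube at (13.5, 10.5) (footprint 29.5×18.5) is included at this height (area 545.75 mm²); the cylinder at (3, 12) does not reach this height (z outside [-0.5, 16.5]); the cylinder at (13, 2.5) does not reach this height (z outside [8, 12]); Subtracting the remaining from the first: starting from the 5.5×5.5 cube (30.25 mm²), the 29.5×18.5 cube at (13.5, 10.5) misses the remaining region (no effect) — area = 30.25 mm². So its area = 30.25 mm². Layer 63 is larger (30.25 vs 10.29 mm²).

layer 63 (z = 18.9 mm)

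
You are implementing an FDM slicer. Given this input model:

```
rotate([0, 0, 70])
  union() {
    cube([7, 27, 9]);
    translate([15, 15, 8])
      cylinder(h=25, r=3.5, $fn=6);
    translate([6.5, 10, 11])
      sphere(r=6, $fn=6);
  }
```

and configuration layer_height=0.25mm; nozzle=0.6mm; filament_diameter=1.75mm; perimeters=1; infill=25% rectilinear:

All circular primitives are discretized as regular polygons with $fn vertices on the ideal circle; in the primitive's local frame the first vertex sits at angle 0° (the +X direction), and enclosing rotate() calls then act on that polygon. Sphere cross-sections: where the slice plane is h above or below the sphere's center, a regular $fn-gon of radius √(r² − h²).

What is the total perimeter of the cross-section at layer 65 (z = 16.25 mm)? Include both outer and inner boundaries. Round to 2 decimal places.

38.43 mm

At z = 16.25 mm: the cube does not reach this height (z outside [0, 9]); the r=3.5 cylinder at (15, 15) gives a regular 6-gon of circumradius 3.5 (constant along its height) (perimeter = 2·6·3.500·sin(180°/6) = 21.00 mm); the sphere at (6.5, 10): section is a regular 6-gon, circumradius = √(r²−h²) = √(6²−5.25²) = 2.905 (perimeter = 2·6·2.905·sin(180°/6) = 17.43 mm); Merging all regions: the 2 present regions are separate (no shared area or edge), so areas and boundary lengths simply add and each stays a separate island — boundary = 38.43 mm; (rotated 70° about Z; rotation is an isometry so areas/perimeters/island counts are preserved). Overall, the cross-section has 2 separate islands. Total boundary length (outer) = 38.43 mm.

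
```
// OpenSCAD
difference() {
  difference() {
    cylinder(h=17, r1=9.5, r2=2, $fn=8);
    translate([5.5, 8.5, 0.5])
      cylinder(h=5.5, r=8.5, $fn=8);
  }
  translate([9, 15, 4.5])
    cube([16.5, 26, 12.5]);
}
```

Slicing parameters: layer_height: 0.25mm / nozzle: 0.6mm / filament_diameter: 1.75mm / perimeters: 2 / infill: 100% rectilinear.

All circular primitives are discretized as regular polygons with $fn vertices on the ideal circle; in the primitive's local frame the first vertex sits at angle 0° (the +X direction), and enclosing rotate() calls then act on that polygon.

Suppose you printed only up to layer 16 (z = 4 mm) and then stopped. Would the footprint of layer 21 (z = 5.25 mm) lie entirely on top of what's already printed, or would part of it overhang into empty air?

Compare the two slices. At z = 4: the cone: at t=0.235 of its height the radius interpolates to r₁+(r₂−r₁)t = 7.735, giving a regular 8-gon of that circumradius (area = (8/2)·7.735²·sin(360°/8) = 169.24 mm²); the r=8.5 cylinder at (5.5, 8.5) contributes a regular 8-gon of circumradius 8.5 (area = (8/2)·8.500²·sin(360°/8) = 204.35 mm²); After the difference (first − rest): starting from the cone (169.24 mm²), the r=8.5 cylinder at (5.5, 8.5) partially overlaps it — only the 42.32 mm² overlap (of its 204.35 mm²) is removed, clipping the outline — area = 126.92 mm²; the cube at (9, 15) does not reach this height (z outside [4.5, 17]); After the difference (first − rest): none of the subtracted shapes is present at this height, so the result so far is unchanged — area = 126.92 mm². At z = 5.25: the cone: at t=0.309 of its height the radius interpolates to r₁+(r₂−r₁)t = 7.184, giving a regular 8-gon of that circumradius (area = (8/2)·7.184²·sin(360°/8) = 145.97 mm²); the cylinder at (5.5, 8.5): section is a regular 8-gon, circumradius r=8.5 (area = (8/2)·8.500²·sin(360°/8) = 204.35 mm²); Subtracting the remaining from the first: starting from the cone (145.97 mm²), the r=8.5 cylinder at (5.5, 8.5) partially overlaps it — only the 35.67 mm² overlap (of its 204.35 mm²) is removed, clipping the outline — area = 110.29 mm²; the 16.5×26 cube at (9, 15) contributes its full rectangle (area 429.00 mm²); Taking the first minus the rest: starting from the result so far (110.29 mm²), the 16.5×26 cube at (9, 15) misses the remaining region (no effect) — area = 110.29 mm². Checking containment: the cross-section at z = 5.25 is a subset of the cross-section at z = 4.

entirely on top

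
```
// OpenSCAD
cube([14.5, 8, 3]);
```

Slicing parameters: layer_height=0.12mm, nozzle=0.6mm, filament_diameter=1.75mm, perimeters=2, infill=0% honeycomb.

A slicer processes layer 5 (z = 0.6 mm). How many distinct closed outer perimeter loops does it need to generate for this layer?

1

At z = 0.6 mm: the cube (footprint 14.5×8) is included at this height. The result has 1 disconnected region.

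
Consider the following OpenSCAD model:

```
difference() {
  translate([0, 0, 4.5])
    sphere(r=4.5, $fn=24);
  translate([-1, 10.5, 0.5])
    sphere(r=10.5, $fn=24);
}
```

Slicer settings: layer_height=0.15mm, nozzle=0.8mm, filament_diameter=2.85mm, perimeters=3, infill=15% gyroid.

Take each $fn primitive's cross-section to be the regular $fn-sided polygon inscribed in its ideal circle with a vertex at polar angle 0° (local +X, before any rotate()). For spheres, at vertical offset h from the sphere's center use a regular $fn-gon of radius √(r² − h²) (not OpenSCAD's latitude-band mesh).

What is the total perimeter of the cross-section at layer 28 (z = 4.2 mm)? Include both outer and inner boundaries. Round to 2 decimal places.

26.08 mm

At z = 4.2 mm: the sphere: section is a regular 24-gon, circumradius = √(r²−h²) = √(4.5²−0.3²) = 4.490 (perimeter = 2·24·4.490·sin(180°/24) = 28.13 mm); the sphere at (-1, 10.5): section is a regular 24-gon, circumradius = √(r²−h²) = √(10.5²−3.7²) = 9.826 (perimeter = 2·24·9.826·sin(180°/24) = 61.57 mm); After the difference (first − rest): starting from the r=4.5 sphere, the r=10.5 sphere at (-1, 10.5) partially overlaps it — only the 21.67 mm² overlap (of its 299.90 mm²) is removed, clipping the outline — boundary = 26.08 mm. Overall, the cross-section is a single solid region. Total boundary length (outer) = 26.08 mm.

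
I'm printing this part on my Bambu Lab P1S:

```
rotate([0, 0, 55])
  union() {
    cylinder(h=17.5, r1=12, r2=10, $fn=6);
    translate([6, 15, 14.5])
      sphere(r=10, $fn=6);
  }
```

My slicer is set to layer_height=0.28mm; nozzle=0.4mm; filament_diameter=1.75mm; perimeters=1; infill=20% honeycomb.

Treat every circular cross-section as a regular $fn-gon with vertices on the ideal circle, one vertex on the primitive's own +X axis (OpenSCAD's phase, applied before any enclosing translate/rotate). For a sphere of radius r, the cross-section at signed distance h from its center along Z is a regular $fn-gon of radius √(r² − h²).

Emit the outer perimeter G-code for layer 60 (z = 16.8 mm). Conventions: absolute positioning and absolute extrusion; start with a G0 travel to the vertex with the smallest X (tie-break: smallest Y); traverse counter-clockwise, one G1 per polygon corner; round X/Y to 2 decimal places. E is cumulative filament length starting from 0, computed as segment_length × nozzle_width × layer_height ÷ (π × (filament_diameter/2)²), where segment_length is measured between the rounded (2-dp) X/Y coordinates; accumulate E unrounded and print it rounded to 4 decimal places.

At z = 16.8 mm: the cone (r1=12→r2=10) has section circumradius 10.080 here — a regular 6-gon; the r=10 sphere at (6, 15) contributes a regular 6-gon of circumradius √(10²−2.3²) = 9.732; Taking the union: the regions partially overlap (shared area 11.12 mm²), so overlapping operands fuse into one piece — 1 connected region; (rotated 55° about Z; rotation is an isometry so areas/perimeters/island counts are preserved). The outline is a single polygon with 12 vertices. Extrusion per mm of travel: 0.4 × 0.28 / (π × 0.875²) = 0.046564. Accumulating E over each segment gives final E = 4.8243.

G0 X-18.54 Y14.37 Z16.80
G1 X-14.43 Y5.55 E0.4531
G1 X-7.21 Y4.92 E0.7906
G1 X-10.04 Y0.88 E1.0203
G1 X-5.78 Y-8.26 E1.4898
G1 X4.26 Y-9.14 E1.9591
G1 X10.04 Y-0.88 E2.4285
G1 X5.78 Y8.26 E2.8981
G1 X-1.78 Y8.92 E3.2515
G1 X0.85 Y12.67 E3.4647
G1 X-3.26 Y21.49 E3.9178
G1 X-12.96 Y22.34 E4.3712
G1 X-18.54 Y14.37 E4.8243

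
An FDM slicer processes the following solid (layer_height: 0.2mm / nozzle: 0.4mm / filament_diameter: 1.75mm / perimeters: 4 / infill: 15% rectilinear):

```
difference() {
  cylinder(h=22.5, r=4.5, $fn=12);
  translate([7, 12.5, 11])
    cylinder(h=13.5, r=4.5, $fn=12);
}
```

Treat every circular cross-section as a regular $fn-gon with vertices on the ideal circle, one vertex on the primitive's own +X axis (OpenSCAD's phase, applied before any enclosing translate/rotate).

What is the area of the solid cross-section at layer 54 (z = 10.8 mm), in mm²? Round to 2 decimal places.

At z = 10.8 mm: the r=4.5 cylinder contributes a regular 12-gon of circumradius 4.5 (area = (12/2)·4.500²·sin(360°/12) = 60.75 mm²); the cylinder at (7, 12.5) is not intersected at this z (z outside [11, 24.5]); Subtracting the remaining from the first: none of the subtracted shapes is present at this height, so the r=4.5 cylinder is unchanged — area = 60.75 mm². Overall, the cross-section is a single solid region. Net area = 60.75 mm².

60.75 mm²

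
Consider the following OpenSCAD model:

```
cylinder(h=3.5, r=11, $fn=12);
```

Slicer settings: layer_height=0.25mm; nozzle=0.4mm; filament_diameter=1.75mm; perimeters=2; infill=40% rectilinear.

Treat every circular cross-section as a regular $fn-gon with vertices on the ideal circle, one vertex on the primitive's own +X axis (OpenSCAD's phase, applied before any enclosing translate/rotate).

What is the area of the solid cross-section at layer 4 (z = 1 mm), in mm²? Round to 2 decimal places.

At z = 1 mm: the r=11 cylinder gives a regular 12-gon of circumradius 11 (constant along its height) (area = (12/2)·11.000²·sin(360°/12) = 363.00 mm²). Overall, the cross-section is a single solid region. Net area = 363.00 mm².

363.00 mm²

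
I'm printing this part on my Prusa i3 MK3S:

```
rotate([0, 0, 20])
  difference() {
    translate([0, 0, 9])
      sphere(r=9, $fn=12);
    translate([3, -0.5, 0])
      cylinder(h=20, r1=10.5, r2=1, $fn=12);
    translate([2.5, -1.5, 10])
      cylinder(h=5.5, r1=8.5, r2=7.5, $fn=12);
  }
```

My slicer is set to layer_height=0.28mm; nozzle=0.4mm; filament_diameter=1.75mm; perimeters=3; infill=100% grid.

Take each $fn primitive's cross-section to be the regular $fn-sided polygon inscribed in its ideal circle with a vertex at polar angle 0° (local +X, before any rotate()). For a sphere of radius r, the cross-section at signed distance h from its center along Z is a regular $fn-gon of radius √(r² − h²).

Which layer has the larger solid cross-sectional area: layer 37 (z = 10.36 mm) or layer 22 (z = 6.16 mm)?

layer 22 (z = 6.16 mm)

Layer 37 (z = 10.36): the r=9 sphere contributes a regular 12-gon of circumradius √(9²−1.36²) = 8.897 (area = (12/2)·8.897²·sin(360°/12) = 237.45 mm²); the cone at (3, -0.5) (r1=10.5→r2=1) has section circumradius 5.579 here — a regular 12-gon (area = (12/2)·5.579²·sin(360°/12) = 93.38 mm²); the cone at (2.5, -1.5) (r1=8.5→r2=7.5) has section circumradius 8.435 here — a regular 12-gon (area = (12/2)·8.435²·sin(360°/12) = 213.42 mm²); After the difference (first − rest): starting from the r=9 sphere (237.45 mm²), the cone at (3, -0.5) lies wholly inside it (removes its full 93.38 mm² and its 34.65 mm outline becomes a hole wall); the cone at (2.5, -1.5) partially overlaps it — only the 82.28 mm² overlap (of its 213.42 mm²) is removed, clipping the outline — area = 61.80 mm²; (whole slice rotated 20° about Z — lengths, areas and connectivity unchanged). So its area = 61.80 mm². Layer 22 (z = 6.16): the r=9 sphere contributes a regular 12-gon of circumradius √(9²−2.84²) = 8.540 (area = (12/2)·8.540²·sin(360°/12) = 218.80 mm²); the cone at (3, -0.5) (r1=10.5→r2=1) has section circumradius 7.574 here — a regular 12-gon (area = (12/2)·7.574²·sin(360°/12) = 172.10 mm²); the cone at (2.5, -1.5) is absent (z outside [10, 15.5]); After the difference (first − rest): starting from the r=9 sphere (218.80 mm²), the cone at (3, -0.5) partially overlaps it — only the 145.37 mm² overlap (of its 172.10 mm²) is removed, clipping the outline — area = 73.43 mm²; (rotated 20° about Z; rotation is an isometry so areas/perimeters/island counts are preserved). So its area = 73.43 mm². Layer 22 is larger (73.43 vs 61.80 mm²).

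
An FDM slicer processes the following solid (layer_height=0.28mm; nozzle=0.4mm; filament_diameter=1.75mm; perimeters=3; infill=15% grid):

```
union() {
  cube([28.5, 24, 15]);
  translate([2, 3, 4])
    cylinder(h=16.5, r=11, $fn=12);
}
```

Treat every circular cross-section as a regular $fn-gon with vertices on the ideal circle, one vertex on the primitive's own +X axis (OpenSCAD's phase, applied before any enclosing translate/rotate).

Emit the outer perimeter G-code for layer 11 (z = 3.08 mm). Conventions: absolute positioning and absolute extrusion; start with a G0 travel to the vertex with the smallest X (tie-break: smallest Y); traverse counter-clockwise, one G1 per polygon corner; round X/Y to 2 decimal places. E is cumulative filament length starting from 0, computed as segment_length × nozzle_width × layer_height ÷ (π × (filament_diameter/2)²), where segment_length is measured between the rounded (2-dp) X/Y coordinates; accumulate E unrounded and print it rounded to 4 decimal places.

G0 X0.00 Y0.00 Z3.08
G1 X28.50 Y0.00 E1.3271
G1 X28.50 Y24.00 E2.4446
G1 X0.00 Y24.00 E3.7717
G1 X0.00 Y0.00 E4.8892

At z = 3.08 mm: the cube (footprint 28.5×24) is included at this height; the cylinder at (2, 3) is not intersected at this z (z outside [4, 20.5]); Combining (union): only the 28.5×24 cube is present, so the union is just that shape — 1 connected region. The outline is a single polygon with 4 vertices. Extrusion per mm of travel: 0.4 × 0.28 / (π × 0.875²) = 0.046564. Accumulating E over each segment gives final E = 4.8892.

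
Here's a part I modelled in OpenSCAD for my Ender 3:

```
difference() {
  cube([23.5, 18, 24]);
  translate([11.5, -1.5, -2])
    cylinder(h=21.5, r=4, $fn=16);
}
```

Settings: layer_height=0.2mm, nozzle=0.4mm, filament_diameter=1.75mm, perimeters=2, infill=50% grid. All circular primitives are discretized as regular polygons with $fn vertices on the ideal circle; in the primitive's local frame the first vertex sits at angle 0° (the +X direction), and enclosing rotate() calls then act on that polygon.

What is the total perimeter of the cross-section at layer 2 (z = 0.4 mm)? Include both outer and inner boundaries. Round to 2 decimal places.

At z = 0.4 mm: the cube is present — its section is the full 23.5×18 rectangle (perimeter 83.00 mm); the cylinder at (11.5, -1.5): section is a regular 16-gon, circumradius r=4 (perimeter = 2·16·4.000·sin(180°/16) = 24.97 mm); After the difference (first − rest): starting from the 23.5×18 cube, the r=4 cylinder at (11.5, -1.5) partially overlaps it — only the 12.94 mm² overlap (of its 48.98 mm²) is removed, clipping the outline — boundary = 85.02 mm. Overall, the cross-section is a single solid region. Total boundary length (outer) = 85.02 mm.

85.02 mm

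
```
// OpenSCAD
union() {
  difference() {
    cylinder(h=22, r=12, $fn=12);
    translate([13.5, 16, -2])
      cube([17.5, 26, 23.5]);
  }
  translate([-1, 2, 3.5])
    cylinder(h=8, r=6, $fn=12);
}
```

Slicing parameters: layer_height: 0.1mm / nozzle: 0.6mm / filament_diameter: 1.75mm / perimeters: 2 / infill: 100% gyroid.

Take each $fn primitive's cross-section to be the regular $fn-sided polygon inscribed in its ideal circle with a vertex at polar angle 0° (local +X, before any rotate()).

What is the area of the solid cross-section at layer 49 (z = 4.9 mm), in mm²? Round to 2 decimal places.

432.00 mm²

At z = 4.9 mm: the cylinder: section is a regular 12-gon, circumradius r=12 (area = (12/2)·12.000²·sin(360°/12) = 432.00 mm²); the cube at (13.5, 16) (footprint 17.5×26) is included at this height (area 455.00 mm²); After the difference (first − rest): starting from the r=12 cylinder (432.00 mm²), the 17.5×26 cube at (13.5, 16) misses the remaining region (no effect) — area = 432.00 mm²; the r=6 cylinder at (-1, 2) gives a regular 12-gon of circumradius 6 (constant along its height) (area = (12/2)·6.000²·sin(360°/12) = 108.00 mm²); Combining (union): the r=6 cylinder at (-1, 2) lies entirely inside that combined region, so the union is just that combined region — area = 432.00 mm². Overall, the cross-section is a single solid region. Net area = 432.00 mm².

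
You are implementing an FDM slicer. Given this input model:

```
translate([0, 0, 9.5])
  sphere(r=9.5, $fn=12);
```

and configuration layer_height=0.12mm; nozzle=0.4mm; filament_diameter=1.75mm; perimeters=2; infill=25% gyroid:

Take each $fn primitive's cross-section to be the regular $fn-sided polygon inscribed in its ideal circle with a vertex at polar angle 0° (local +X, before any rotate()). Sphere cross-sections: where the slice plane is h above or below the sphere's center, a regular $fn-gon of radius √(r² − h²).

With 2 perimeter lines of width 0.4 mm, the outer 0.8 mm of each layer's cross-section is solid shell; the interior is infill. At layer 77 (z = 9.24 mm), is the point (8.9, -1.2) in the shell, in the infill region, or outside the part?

At z = 9.24 mm: the r=9.5 sphere contributes a regular 12-gon of circumradius √(9.5²−0.26²) = 9.496. Overall, the cross-section is a single solid region. The nearest boundary edge runs (8.22, -4.75)→(9.50, 0.00); distance from the point to it = 0.27 mm. The point is inside the cross-section, 0.27 mm from the nearest boundary — within the 0.8 mm shell band (2 × 0.4).

shell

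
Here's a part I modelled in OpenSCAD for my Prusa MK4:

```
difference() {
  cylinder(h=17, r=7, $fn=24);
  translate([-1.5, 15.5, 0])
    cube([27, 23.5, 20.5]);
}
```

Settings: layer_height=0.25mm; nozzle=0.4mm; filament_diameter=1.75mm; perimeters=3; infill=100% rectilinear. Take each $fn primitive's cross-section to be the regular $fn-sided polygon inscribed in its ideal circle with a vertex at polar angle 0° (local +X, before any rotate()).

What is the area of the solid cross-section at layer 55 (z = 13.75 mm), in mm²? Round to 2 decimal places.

152.19 mm²

At z = 13.75 mm: the r=7 cylinder gives a regular 24-gon of circumradius 7 (constant along its height) (area = (24/2)·7.000²·sin(360°/24) = 152.19 mm²); the cube at (-1.5, 15.5) (footprint 27×23.5) is included at this height (area 634.50 mm²); Taking the first minus the rest: starting from the r=7 cylinder (152.19 mm²), the 27×23.5 cube at (-1.5, 15.5) misses the remaining region (no effect) — area = 152.19 mm². Overall, the cross-section is a single solid region. Net area = 152.19 mm².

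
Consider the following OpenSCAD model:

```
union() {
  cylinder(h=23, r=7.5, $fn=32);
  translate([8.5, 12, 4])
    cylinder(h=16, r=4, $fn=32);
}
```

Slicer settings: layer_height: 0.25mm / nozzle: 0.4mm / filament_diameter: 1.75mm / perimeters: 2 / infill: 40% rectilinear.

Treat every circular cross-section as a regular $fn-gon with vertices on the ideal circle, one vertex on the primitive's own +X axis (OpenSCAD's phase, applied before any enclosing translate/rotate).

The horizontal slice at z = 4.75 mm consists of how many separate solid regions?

At z = 4.75 mm: the r=7.5 cylinder gives a regular 32-gon of circumradius 7.5 (constant along its height); the cylinder at (8.5, 12): section is a regular 32-gon, circumradius r=4; Merging all regions: the 2 present regions are separate (no shared area or edge), so areas and boundary lengths simply add and each stays a separate island — 2 connected regions. The result has 2 disconnected regions.

2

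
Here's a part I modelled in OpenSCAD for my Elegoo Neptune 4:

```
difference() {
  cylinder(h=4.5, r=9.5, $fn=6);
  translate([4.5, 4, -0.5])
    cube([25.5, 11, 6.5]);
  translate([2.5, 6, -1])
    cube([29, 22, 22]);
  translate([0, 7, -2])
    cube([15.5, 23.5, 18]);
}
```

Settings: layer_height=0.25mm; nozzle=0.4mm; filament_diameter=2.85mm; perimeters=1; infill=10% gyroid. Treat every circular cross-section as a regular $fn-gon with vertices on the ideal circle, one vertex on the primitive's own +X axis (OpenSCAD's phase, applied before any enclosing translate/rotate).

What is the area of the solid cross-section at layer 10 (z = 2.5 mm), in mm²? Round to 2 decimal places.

At z = 2.5 mm: the r=9.5 cylinder gives a regular 6-gon of circumradius 9.5 (constant along its height) (area = (6/2)·9.500²·sin(360°/6) = 234.48 mm²); the cube at (4.5, 4) (footprint 25.5×11) is included at this height (area 280.50 mm²); the cube at (2.5, 6) (footprint 29×22) is included at this height (area 638.00 mm²); the 15.5×23.5 cube at (0, 7) contributes its full rectangle (area 364.25 mm²); Subtracting the remaining from the first: starting from the r=9.5 cylinder (234.48 mm²), the 25.5×11 cube at (4.5, 4) partially overlaps it — only the 6.22 mm² overlap (of its 280.50 mm²) is removed, clipping the outline; the 29×22 cube at (2.5, 6) partially overlaps it — only the 4.45 mm² overlap (of its 638.00 mm²) is removed, clipping the outline; the 15.5×23.5 cube at (0, 7) partially overlaps it — only the 3.07 mm² overlap (of its 364.25 mm²) is removed, clipping the outline — area = 220.74 mm². Overall, the cross-section is a single solid region. Net area = 220.74 mm².

220.74 mm²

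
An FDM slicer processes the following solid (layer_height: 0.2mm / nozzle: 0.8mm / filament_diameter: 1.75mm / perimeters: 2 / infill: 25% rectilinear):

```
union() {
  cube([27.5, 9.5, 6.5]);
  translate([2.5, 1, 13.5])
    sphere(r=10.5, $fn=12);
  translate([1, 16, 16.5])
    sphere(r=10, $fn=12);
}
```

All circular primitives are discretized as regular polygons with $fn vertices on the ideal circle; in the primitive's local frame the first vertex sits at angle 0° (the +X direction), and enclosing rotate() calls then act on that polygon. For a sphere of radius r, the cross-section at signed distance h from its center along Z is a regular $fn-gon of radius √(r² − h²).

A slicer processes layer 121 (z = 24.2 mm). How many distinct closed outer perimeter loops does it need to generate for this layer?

1

At z = 24.2 mm: the cube is not intersected at this z (z outside [0, 6.5]); the sphere at (2.5, 1) is not intersected at this z (|z−center|=10.700 > r=10.5); the r=10 sphere at (1, 16) slices to a regular 12-gon of circumradius 6.380 (√(r²−h²) with h=7.7 from center); Taking the union: only the r=10 sphere at (1, 16) is present, so the union is just that shape — 1 connected region. The result has 1 disconnected region.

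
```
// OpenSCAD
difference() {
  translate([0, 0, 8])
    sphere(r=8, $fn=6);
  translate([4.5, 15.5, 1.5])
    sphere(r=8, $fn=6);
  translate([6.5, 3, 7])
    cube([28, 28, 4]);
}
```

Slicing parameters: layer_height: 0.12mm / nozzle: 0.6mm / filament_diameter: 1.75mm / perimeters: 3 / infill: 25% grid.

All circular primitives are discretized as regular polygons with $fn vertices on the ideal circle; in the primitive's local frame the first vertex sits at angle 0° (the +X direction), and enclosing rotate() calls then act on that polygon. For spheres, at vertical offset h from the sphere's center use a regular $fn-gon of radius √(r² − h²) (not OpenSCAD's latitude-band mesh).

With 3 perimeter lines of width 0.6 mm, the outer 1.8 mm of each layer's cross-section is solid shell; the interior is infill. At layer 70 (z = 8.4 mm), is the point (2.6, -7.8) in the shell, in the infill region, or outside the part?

At z = 8.4 mm: the r=8 sphere slices to a regular 6-gon of circumradius 7.990 (√(r²−h²) with h=0.4 from center); the r=8 sphere at (4.5, 15.5) slices to a regular 6-gon of circumradius 4.048 (√(r²−h²) with h=6.9 from center); the 28×28 cube at (6.5, 3) contributes its full rectangle; After the difference (first − rest): starting from the r=8 sphere, the r=8 sphere at (4.5, 15.5) misses the remaining region (no effect); the 28×28 cube at (6.5, 3) misses the remaining region (no effect) — 1 connected region. Overall, the cross-section is a single solid region. The nearest boundary edge runs (3.99, -6.92)→(-3.99, -6.92); distance from the point to it = 0.88 mm. The point is not inside any of the regions above, so it lies outside the cross-section (0.88 mm from the nearest boundary).

outside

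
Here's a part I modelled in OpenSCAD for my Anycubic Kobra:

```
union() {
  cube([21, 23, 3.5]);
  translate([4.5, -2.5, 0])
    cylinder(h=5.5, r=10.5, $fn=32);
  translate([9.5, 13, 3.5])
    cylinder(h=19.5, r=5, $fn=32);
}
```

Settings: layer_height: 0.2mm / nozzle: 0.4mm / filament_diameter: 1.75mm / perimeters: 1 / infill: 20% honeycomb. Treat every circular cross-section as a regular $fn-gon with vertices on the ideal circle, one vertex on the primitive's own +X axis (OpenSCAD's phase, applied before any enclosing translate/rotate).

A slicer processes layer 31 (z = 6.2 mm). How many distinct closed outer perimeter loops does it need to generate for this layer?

At z = 6.2 mm: the cube is not intersected at this z (z outside [0, 3.5]); the cylinder at (4.5, -2.5) is not intersected at this z (z outside [0, 5.5]); the r=5 cylinder at (9.5, 13) contributes a regular 32-gon of circumradius 5; Combining (union): only the r=5 cylinder at (9.5, 13) is present, so the union is just that shape — 1 connected region. The result has 1 disconnected region.

1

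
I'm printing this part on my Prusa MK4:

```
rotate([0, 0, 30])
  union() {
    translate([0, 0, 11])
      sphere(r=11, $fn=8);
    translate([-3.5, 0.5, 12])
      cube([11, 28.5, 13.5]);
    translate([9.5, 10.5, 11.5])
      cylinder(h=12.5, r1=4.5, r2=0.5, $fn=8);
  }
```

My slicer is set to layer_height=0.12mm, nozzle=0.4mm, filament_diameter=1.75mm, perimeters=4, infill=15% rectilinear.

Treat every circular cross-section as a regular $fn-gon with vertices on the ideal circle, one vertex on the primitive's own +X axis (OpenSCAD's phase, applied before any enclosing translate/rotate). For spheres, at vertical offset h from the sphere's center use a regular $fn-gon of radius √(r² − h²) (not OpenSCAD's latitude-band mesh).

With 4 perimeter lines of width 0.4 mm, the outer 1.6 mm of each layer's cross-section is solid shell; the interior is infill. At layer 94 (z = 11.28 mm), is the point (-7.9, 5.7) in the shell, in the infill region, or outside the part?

At z = 11.28 mm: the r=11 sphere slices to a regular 8-gon of circumradius 10.996 (√(r²−h²) with h=0.28 from center); the cube at (-3.5, 0.5) is absent (z outside [12, 25.5]); the cone at (9.5, 10.5) is not intersected at this z (z outside [11.5, 24]); Combining (union): only the r=11 sphere is present, so the union is just that shape — 1 connected region; (rotated 30° about Z; rotation is an isometry so areas/perimeters/island counts are preserved). Overall, the cross-section is a single solid region. Undo the 30° rotation: the query point maps to (-3.992, 8.886) in the un-rotated model frame. The nearest boundary edge runs (0.00, 11.00)→(-7.78, 7.78); distance from the point to it = 0.42 mm. The point is inside the cross-section, 0.42 mm from the nearest boundary — within the 1.6 mm shell band (4 × 0.4).

shell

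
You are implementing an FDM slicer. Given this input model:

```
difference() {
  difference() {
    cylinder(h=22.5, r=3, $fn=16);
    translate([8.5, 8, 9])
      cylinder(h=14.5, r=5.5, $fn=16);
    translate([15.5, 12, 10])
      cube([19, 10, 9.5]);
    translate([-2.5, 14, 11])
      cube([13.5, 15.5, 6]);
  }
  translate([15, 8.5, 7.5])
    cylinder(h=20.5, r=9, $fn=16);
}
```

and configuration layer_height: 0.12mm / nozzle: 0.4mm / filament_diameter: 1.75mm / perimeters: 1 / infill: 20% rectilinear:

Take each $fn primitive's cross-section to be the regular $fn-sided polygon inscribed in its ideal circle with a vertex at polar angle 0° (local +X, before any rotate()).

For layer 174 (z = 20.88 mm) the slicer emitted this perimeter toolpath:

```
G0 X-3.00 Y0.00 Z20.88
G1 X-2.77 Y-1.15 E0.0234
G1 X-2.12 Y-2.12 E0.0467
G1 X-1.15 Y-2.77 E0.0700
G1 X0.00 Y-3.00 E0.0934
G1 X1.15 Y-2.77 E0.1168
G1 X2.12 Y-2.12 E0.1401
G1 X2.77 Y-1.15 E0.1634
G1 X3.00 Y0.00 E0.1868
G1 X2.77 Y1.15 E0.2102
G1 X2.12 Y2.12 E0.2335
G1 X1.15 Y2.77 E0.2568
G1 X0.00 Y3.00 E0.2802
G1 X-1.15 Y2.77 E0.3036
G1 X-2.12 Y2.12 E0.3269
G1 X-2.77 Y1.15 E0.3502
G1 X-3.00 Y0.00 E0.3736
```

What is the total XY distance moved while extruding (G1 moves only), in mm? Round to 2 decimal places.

18.72 mm

Sum the Euclidean lengths of each G1 segment: total = 18.72 mm.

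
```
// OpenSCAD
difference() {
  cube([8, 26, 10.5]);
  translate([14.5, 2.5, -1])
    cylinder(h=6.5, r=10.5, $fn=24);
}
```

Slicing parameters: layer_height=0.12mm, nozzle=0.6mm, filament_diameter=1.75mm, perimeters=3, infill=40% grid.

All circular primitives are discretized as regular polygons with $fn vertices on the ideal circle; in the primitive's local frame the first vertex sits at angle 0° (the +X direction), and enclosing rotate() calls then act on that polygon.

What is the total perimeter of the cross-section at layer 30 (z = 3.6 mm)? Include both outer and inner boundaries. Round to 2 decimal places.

65.61 mm

At z = 3.6 mm: the 8×26 cube contributes its full rectangle (perimeter 68.00 mm); the r=10.5 cylinder at (14.5, 2.5) contributes a regular 24-gon of circumradius 10.5 (perimeter = 2·24·10.500·sin(180°/24) = 65.79 mm); Subtracting the remaining from the first: starting from the 8×26 cube, the r=10.5 cylinder at (14.5, 2.5) partially overlaps it — only the 32.02 mm² overlap (of its 342.42 mm²) is removed, clipping the outline — boundary = 65.61 mm. Overall, the cross-section is a single solid region. Total boundary length (outer) = 65.61 mm.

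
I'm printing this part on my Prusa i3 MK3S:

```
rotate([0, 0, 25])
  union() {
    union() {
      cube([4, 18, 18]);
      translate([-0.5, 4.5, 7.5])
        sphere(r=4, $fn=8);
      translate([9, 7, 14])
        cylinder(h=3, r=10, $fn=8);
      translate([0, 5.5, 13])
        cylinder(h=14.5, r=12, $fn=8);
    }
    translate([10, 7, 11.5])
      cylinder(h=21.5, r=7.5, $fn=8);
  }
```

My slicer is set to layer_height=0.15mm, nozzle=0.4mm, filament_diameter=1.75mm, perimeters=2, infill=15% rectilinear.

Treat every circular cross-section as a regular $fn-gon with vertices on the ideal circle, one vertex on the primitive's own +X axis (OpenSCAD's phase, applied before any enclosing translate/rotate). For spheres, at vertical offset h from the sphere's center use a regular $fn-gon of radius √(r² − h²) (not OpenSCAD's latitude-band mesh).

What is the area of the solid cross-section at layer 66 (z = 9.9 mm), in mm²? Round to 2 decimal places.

89.58 mm²

At z = 9.9 mm: the cube (footprint 4×18) is included at this height (area 72.00 mm²); the sphere at (-0.5, 4.5): section is a regular 8-gon, circumradius = √(r²−h²) = √(4²−2.4²) = 3.200 (area = (8/2)·3.200²·sin(360°/8) = 28.96 mm²); the cylinder at (9, 7) is not intersected at this z (z outside [14, 17]); the cylinder at (0, 5.5) is not intersected at this z (z outside [13, 27.5]); Taking the union: the regions partially overlap — summed areas 100.96 mm² minus the doubly-counted overlap 11.39 mm² gives 89.58 mm² — area = 89.58 mm²; the cylinder at (10, 7) is not intersected at this z (z outside [11.5, 33]); Combining (union): only the result so far is present, so the union is just that shape — area = 89.58 mm²; (rotated 25° about Z; rotation is an isometry so areas/perimeters/island counts are preserved). Overall, the cross-section is a single solid region. Net area = 89.58 mm².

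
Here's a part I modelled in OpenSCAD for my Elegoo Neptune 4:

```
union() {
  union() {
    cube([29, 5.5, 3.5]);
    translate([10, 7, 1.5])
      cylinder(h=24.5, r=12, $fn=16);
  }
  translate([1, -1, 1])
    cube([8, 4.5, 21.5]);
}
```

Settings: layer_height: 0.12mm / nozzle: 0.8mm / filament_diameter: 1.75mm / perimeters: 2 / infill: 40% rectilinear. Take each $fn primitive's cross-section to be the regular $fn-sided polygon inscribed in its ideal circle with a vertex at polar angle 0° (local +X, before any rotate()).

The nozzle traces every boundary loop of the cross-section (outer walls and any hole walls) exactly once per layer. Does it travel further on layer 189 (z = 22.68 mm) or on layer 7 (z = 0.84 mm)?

Layer 189 (z = 22.68): the cube is absent (z outside [0, 3.5]); the cylinder at (10, 7): section is a regular 16-gon, circumradius r=12 (perimeter = 2·16·12.000·sin(180°/16) = 74.91 mm); Combining (union): only the r=12 cylinder at (10, 7) is present, so the union is just that shape — boundary = 74.91 mm; the cube at (1, -1) is absent (z outside [1, 22.5]); Taking the union: only the result so far is present, so the union is just that shape — boundary = 74.91 mm. So its perimeter = 74.91 mm. Layer 7 (z = 0.84): the 29×5.5 cube contributes its full rectangle (perimeter 69.00 mm); the cylinder at (10, 7) does not reach this height (z outside [1.5, 26]); Merging all regions: only the 29×5.5 cube is present, so the union is just that shape — boundary = 69.00 mm; the cube at (1, -1) is absent (z outside [1, 22.5]); Taking the union: only the result so far is present, so the union is just that shape — boundary = 69.00 mm. So its perimeter = 69.00 mm. Layer 189 is larger (74.91 vs 69.00 mm).

layer 189 (z = 22.68 mm)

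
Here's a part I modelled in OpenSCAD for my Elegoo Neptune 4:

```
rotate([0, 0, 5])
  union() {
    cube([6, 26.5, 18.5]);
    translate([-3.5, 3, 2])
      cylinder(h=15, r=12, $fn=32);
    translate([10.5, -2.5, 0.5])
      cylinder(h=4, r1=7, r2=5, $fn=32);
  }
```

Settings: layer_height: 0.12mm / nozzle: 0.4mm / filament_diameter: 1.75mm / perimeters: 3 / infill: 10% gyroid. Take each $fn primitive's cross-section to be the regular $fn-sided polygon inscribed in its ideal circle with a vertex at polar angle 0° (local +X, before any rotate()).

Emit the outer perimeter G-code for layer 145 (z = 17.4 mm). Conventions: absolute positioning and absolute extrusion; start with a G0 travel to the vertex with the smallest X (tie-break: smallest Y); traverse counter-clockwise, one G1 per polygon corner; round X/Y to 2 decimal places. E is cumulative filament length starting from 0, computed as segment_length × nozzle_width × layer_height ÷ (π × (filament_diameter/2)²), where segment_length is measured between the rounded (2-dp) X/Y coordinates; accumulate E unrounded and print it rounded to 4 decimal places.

G0 X-2.31 Y26.40 Z17.40
G1 X0.00 Y0.00 E0.5289
G1 X5.98 Y0.52 E0.6486
G1 X3.67 Y26.92 E1.1775
G1 X-2.31 Y26.40 E1.2973

At z = 17.4 mm: the cube is present — its section is the full 6×26.5 rectangle; the cylinder at (-3.5, 3) is absent (z outside [2, 17]); the cone at (10.5, -2.5) does not reach this height (z outside [0.5, 4.5]); Taking the union: only the 6×26.5 cube is present, so the union is just that shape — 1 connected region; (whole slice rotated 5° about Z — lengths, areas and connectivity unchanged). The outline is a single polygon with 4 vertices. Extrusion per mm of travel: 0.4 × 0.12 / (π × 0.875²) = 0.019956. Accumulating E over each segment gives final E = 1.2973.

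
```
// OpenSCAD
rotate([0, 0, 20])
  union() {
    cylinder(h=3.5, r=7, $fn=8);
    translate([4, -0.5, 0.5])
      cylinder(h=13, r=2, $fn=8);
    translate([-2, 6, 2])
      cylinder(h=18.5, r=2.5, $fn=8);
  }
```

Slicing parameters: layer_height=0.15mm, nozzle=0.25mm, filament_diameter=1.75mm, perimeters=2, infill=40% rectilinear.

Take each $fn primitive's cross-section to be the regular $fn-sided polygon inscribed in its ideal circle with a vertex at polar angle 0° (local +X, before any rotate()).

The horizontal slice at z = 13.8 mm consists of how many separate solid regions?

At z = 13.8 mm: the cylinder does not reach this height (z outside [0, 3.5]); the cylinder at (4, -0.5) is absent (z outside [0.5, 13.5]); the r=2.5 cylinder at (-2, 6) gives a regular 8-gon of circumradius 2.5 (constant along its height); Taking the union: only the r=2.5 cylinder at (-2, 6) is present, so the union is just that shape — 1 connected region; (rotated 20° about Z; rotation is an isometry so areas/perimeters/island counts are preserved). The result has 1 disconnected region.

1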